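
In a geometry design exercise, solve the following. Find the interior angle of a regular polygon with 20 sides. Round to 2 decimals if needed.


Shape: regular icosagon (20 sides)
Formula: interior angle = (n - 2) * 180 / n
(n - 2) = 18
(n - 2) * 180 = 3240
angle = 3240 / 20
angle = 162
162 degrees


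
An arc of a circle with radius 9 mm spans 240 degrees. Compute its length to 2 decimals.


Shape: circular arc
Radius r = 9 mm, Angle = 240 degrees
Formula: L = (angle/360) * 2 * pi * r
2 * pi * r = 18 * pi
L = (240/360) * 18 * pi
L = 12 * pi
L = 37.7
37.7 mm


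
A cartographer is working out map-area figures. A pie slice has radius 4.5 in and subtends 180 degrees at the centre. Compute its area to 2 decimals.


Shape: circular sector
Radius r = 4.5 in, Angle = 180 degrees
Formula: A = (angle/360) * pi * r^2
r^2 = 20.25
Fraction of circle = 180/360
A = (180/360) * pi * 20.25
A = 10.125 * pi
A = 31.81
31.81 in^2


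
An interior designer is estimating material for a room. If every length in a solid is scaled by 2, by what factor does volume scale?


Linear scale factor k = 2
Rule: under a linear scaling by k, volumes scale by k^3.
k^3 = 2 * 2 * 2
k^3 = 4 * 2
k^3 = 8
Volume scales by a factor of 8.
8 (dimensionless)


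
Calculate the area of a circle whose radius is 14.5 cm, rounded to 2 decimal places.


Shape: circle
Radius r = 14.5 cm
Formula: A = pi * r^2
r^2 = 14.5^2 = 210.25
A = pi * 210.25
A = 660.52
660.52 cm^2


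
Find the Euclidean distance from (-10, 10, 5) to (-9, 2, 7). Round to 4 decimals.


3D distance between two points
P1 = (-10, 10, 5), P2 = (-9, 2, 7)
Formula: d = sqrt((x2-x1)^2 + (y2-y1)^2 + (z2-z1)^2)
dx = -9 - -10 = 1
dy = 2 - 10 = -8
dz = 7 - 5 = 2
dx^2 + dy^2 + dz^2 = 1 + 64 + 4 = 69
d = sqrt(69)
d = 8.3066
8.3066 units


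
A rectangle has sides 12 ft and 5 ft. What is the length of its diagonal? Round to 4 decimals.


Shape: rectangle (diagonal via Pythagoras)
Sides: 12 ft and 5 ft
Formula: d = sqrt(l^2 + w^2)
l^2 = 144, w^2 = 25
l^2 + w^2 = 169
d = sqrt(169)
d = 13.0
13 ft


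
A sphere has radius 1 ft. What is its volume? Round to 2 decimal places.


Shape: sphere
Radius r = 1 ft
Formula: V = (4/3) * pi * r^3
r^3 = 1
(4/3) * 1 = 1.333333
V = 1.333333 * pi
V = 4.19
4.19 ft^3


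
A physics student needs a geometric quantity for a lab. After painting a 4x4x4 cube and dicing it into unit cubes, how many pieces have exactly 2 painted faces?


Large cube: 4 x 4 x 4, cut into unit cubes.
n = 4, so n - 2 = 2
Cubes with 2 painted faces lie along the edges, excluding corners.
A cube has 12 edges; each contributes (n - 2) = 2 such cubes.
Count = 12 * 2 = 24
24 unit cubes


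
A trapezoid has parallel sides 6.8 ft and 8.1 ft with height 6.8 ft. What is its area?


Shape: trapezoid
Parallel sides a = 6.8 ft, b = 8.1 ft; Height h = 6.8 ft
Formula: A = (a + b) * h / 2
a + b = 6.8 + 8.1 = 14.9
A = 14.9 * 6.8 / 2
A = 101.32 / 2
A = 50.66
50.66 ft^2


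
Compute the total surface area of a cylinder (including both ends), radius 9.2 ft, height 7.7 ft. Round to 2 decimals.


Shape: closed cylinder
Radius r = 9.2 ft, Height h = 7.7 ft
Formula: SA = 2*pi*r^2 + 2*pi*r*h = 2*pi*r*(r + h)
r + h = 16.9
2 * r * (r + h) = 2 * 9.2 * 16.9 = 310.96
SA = 310.96 * pi
SA = 976.91
976.91 ft^2


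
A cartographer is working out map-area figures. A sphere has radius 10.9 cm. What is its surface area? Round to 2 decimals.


Shape: sphere
Radius r = 10.9 cm
Formula: SA = 4 * pi * r^2
r^2 = 118.81
SA = 4 * pi * 118.81
SA = 475.24 * pi
SA = 1493.01
1493.01 cm^2


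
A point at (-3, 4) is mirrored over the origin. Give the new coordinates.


Transformation: reflection
Original point: (-3, 4)
Rule for reflection through the origin: (x, y) -> (-x, -y)
Apply: (-3, 4) -> (3, -4)
(3, -4)


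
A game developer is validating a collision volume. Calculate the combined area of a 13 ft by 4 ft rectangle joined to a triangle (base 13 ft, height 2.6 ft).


Composite shape: rectangle + triangle
Rectangle area = 13 * 4 = 52
Triangle area = 0.5 * 13 * 2.6 = 16.9
Total = 52 + 16.9
Total = 68.9
68.9 ft^2


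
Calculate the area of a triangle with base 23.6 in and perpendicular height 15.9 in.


Shape: triangle
Base b = 23.6 in, Height h = 15.9 in
Formula: A = (1/2) * b * h
A = 0.5 * 23.6 * 15.9
A = 0.5 * 375.24
A = 187.62
187.62 in^2


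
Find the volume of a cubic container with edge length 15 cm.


Shape: cube
Side s = 15 cm
Formula: V = s^3
V = 15 * 15 * 15
V = 225 * 15
V = 3375
3375 cm^3


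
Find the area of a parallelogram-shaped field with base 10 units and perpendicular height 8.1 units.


Shape: parallelogram
Base b = 10 units, Height h = 8.1 units
Formula: A = b * h
A = 10 * 8.1
A = 81
81 units^2


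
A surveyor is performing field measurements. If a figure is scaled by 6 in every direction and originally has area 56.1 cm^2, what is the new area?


Linear scale factor k = 6
Original area = 56.1 cm^2
Rule: under a linear scaling by k, areas scale by k^2.
k^2 = 6^2 = 36
New area = 56.1 * 36
New area = 2019.6
2019.6 cm^2


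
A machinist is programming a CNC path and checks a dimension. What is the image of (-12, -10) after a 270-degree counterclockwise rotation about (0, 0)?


Transformation: rotation about the origin
Original point: (-12, -10)
Rule for 270 deg counterclockwise: (x, y) -> (y, -x)
Apply: (-12, -10) -> (-10, 12)
(-10, 12)


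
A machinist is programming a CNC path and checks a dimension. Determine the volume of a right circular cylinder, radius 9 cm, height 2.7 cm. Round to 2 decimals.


Shape: cylinder
Radius r = 9 cm, Height h = 2.7 cm
Formula: V = pi * r^2 * h
r^2 = 81
V = pi * 81 * 2.7
V = 218.7 * pi
V = 687.07
687.07 cm^3


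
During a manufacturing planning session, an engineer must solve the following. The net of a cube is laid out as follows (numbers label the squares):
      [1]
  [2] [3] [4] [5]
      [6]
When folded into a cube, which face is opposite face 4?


Net: cross layout. Take square 3 as the base (bottom).
Fold the four squares in the horizontal row up around 3: 2 -> left, 4 -> right, 5 wraps to the top.
Fold 1 and 6 up from 3: 1 -> back, 6 -> front.
Opposite pairs are therefore: (1, 6), (2, 4), (3, 5).
Face 4 is opposite face 2.
face 2


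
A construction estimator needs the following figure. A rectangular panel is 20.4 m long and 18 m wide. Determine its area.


Shape: rectangle
Length l = 20.4 m, Width w = 18 m
Formula: A = l * w
A = 20.4 * 18
A = 367.2
367.2 m^2


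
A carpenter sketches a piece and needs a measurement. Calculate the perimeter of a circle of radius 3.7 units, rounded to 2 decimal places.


Shape: circle
Radius r = 3.7 units
Formula: C = 2 * pi * r
C = 2 * pi * 3.7
C = 7.4 * pi
C = 23.25
23.25 units


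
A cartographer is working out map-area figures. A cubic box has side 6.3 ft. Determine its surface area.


Shape: cube
Side s = 6.3 ft
A cube has 6 square faces.
Formula: SA = 6 * s^2
s^2 = 39.69
SA = 6 * 39.69
SA = 238.14
238.14 ft^2


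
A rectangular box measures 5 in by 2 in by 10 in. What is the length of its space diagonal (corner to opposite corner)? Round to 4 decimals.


Shape: rectangular box (space diagonal)
l = 5 in, w = 2 in, h = 10 in
Visualize: the diagonal of the base, then a right triangle with that diagonal and the height.
Formula: d = sqrt(l^2 + w^2 + h^2)
l^2 + w^2 + h^2 = 25 + 4 + 100 = 129
d = sqrt(129)
d = 11.3578
11.3578 in


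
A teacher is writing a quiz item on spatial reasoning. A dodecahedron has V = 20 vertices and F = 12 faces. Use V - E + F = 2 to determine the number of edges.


Polyhedron: dodecahedron
Euler's formula for convex polyhedra: V - E + F = 2
Given: V = 20 vertices and F = 12 faces
Solve for E:
E = V + F - 2 = 20 + 12 - 2 = 30
30 edges


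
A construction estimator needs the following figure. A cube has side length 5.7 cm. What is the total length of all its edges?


Shape: cube
Side s = 5.7 cm
A cube has 12 edges, all equal.
Formula: total edge length = 12 * s
Total = 12 * 5.7
Total = 68.4
68.4 cm


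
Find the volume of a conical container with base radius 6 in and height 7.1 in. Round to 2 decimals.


Shape: cone
Radius r = 6 in, Height h = 7.1 in
Formula: V = (1/3) * pi * r^2 * h
r^2 = 36
pi * r^2 * h = pi * 36 * 7.1 = 255.6 * pi
V = 255.6 * pi / 3
V = 267.66
267.66 in^3


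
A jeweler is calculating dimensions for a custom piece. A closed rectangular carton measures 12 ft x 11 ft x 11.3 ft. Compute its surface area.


Shape: rectangular prism
l = 12 ft, w = 11 ft, h = 11.3 ft
Formula: SA = 2(lw + lh + wh)
lw = 132, lh = 135.6, wh = 124.3
lw + lh + wh = 391.9
SA = 2 * 391.9
SA = 783.8
783.8 ft^2


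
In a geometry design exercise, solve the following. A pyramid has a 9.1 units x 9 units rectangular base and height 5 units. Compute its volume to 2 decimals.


Shape: rectangular pyramid
Base: 9.1 units x 9 units, Height h = 5 units
Formula: V = (1/3) * base_area * h
base_area = 9.1 * 9 = 81.9
base_area * h = 81.9 * 5 = 409.5
V = 409.5 / 3
V = 136.5
136.5 units^3


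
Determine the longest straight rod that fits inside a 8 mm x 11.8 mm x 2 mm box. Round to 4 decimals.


Shape: rectangular box (space diagonal)
l = 8 mm, w = 11.8 mm, h = 2 mm
Visualize: the diagonal of the base, then a right triangle with that diagonal and the height.
Formula: d = sqrt(l^2 + w^2 + h^2)
l^2 + w^2 + h^2 = 64 + 139.24 + 4 = 207.24
d = sqrt(207.24)
d = 14.3958
14.3958 mm


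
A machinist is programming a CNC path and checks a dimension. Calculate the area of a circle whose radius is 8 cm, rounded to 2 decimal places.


Shape: circle
Radius r = 8 cm
Formula: A = pi * r^2
r^2 = 8^2 = 64
A = pi * 64
A = 201.06
201.06 cm^2


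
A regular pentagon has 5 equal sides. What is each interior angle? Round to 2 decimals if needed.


Shape: regular pentagon (5 sides)
Formula: interior angle = (n - 2) * 180 / n
(n - 2) = 3
(n - 2) * 180 = 540
angle = 540 / 5
angle = 108
108 degrees


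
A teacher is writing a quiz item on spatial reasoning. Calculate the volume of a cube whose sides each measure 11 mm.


Shape: cube
Side s = 11 mm
Formula: V = s^3
V = 11 * 11 * 11
V = 121 * 11
V = 1331
1331 mm^3


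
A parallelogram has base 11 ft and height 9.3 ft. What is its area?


Shape: parallelogram
Base b = 11 ft, Height h = 9.3 ft
Formula: A = b * h
A = 11 * 9.3
A = 102.3
102.3 ft^2


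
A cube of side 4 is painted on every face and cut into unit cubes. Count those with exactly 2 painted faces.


Large cube: 4 x 4 x 4, cut into unit cubes.
n = 4, so n - 2 = 2
Cubes with 2 painted faces lie along the edges, excluding corners.
A cube has 12 edges; each contributes (n - 2) = 2 such cubes.
Count = 12 * 2 = 24
24 unit cubes


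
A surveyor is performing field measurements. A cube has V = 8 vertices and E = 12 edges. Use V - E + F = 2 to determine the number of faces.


Polyhedron: cube
Euler's formula for convex polyhedra: V - E + F = 2
Given: V = 8 vertices and E = 12 edges
Solve for F:
F = 2 + E - V = 2 + 12 - 8 = 6
6 faces


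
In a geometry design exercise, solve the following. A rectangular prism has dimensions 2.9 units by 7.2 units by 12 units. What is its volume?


Shape: rectangular prism
l = 2.9 units, w = 7.2 units, h = 12 units
Formula: V = l * w * h
V = 2.9 * 7.2 * 12
V = 20.88 * 12
V = 250.56
250.56 units^3


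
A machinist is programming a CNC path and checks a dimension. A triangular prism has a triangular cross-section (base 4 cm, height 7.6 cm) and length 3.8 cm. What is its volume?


Shape: triangular prism
Triangle base = 4 cm, triangle height = 7.6 cm, prism length L = 3.8 cm
Formula: V = (1/2 * b * h_tri) * L
Cross-section area = 0.5 * 4 * 7.6 = 15.2
V = 15.2 * 3.8
V = 57.76
57.76 cm^3


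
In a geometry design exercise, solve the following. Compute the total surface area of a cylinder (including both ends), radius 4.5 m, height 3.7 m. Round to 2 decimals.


Shape: closed cylinder
Radius r = 4.5 m, Height h = 3.7 m
Formula: SA = 2*pi*r^2 + 2*pi*r*h = 2*pi*r*(r + h)
r + h = 8.2
2 * r * (r + h) = 2 * 4.5 * 8.2 = 73.8
SA = 73.8 * pi
SA = 231.85
231.85 m^2


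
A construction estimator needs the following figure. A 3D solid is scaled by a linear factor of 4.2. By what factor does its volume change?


Linear scale factor k = 4.2
Rule: under a linear scaling by k, volumes scale by k^3.
k^3 = 4.2 * 4.2 * 4.2
k^3 = 17.64 * 4.2
k^3 = 74.088
Volume scales by a factor of 74.088.
74.088 (dimensionless)


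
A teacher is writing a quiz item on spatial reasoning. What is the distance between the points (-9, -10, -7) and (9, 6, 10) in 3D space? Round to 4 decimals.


3D distance between two points
P1 = (-9, -10, -7), P2 = (9, 6, 10)
Formula: d = sqrt((x2-x1)^2 + (y2-y1)^2 + (z2-z1)^2)
dx = 9 - -9 = 18
dy = 6 - -10 = 16
dz = 10 - -7 = 17
dx^2 + dy^2 + dz^2 = 324 + 256 + 289 = 869
d = sqrt(869)
d = 29.4788
29.4788 units


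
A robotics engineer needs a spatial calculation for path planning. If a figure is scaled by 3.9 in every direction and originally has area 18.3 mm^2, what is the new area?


Linear scale factor k = 3.9
Original area = 18.3 mm^2
Rule: under a linear scaling by k, areas scale by k^2.
k^2 = 3.9^2 = 15.21
New area = 18.3 * 15.21
New area = 278.343
278.343 mm^2


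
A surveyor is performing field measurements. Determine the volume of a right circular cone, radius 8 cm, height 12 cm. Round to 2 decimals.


Shape: cone
Radius r = 8 cm, Height h = 12 cm
Formula: V = (1/3) * pi * r^2 * h
r^2 = 64
pi * r^2 * h = pi * 64 * 12 = 768 * pi
V = 768 * pi / 3
V = 804.25
804.25 cm^3


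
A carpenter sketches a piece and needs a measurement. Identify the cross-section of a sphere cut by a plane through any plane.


Solid: sphere
Cutting plane: through any plane
Visualize the intersection of the plane with the solid's surface.
The boundary of the cut region is a circle.
circle


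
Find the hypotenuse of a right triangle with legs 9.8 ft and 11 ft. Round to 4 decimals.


Shape: right triangle
Legs a = 9.8 ft, b = 11 ft
Formula: c = sqrt(a^2 + b^2)
a^2 = 96.04, b^2 = 121
a^2 + b^2 = 217.04
c = sqrt(217.04)
c = 14.7323
14.7323 ft


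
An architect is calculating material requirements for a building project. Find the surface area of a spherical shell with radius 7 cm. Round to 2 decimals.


Shape: sphere
Radius r = 7 cm
Formula: SA = 4 * pi * r^2
r^2 = 49
SA = 4 * pi * 49
SA = 196 * pi
SA = 615.75
615.75 cm^2


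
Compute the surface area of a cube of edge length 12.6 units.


Shape: cube
Side s = 12.6 units
A cube has 6 square faces.
Formula: SA = 6 * s^2
s^2 = 158.76
SA = 6 * 158.76
SA = 952.56
952.56 units^2


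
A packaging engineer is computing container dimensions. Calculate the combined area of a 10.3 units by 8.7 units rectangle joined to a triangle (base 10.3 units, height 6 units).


Composite shape: rectangle + triangle
Rectangle area = 10.3 * 8.7 = 89.61
Triangle area = 0.5 * 10.3 * 6 = 30.9
Total = 89.61 + 30.9
Total = 120.51
120.51 units^2


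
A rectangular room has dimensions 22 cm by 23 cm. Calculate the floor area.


Shape: rectangle
Length l = 22 cm, Width w = 23 cm
Formula: A = l * w
A = 22 * 23
A = 506
506 cm^2


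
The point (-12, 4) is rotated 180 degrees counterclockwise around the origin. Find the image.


Transformation: rotation about the origin
Original point: (-12, 4)
Rule for 180 deg: (x, y) -> (-x, -y)
Apply: (-12, 4) -> (12, -4)
(12, -4)


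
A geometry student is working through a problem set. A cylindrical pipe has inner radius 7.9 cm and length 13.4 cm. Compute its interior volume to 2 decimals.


Shape: cylinder
Radius r = 7.9 cm, Height h = 13.4 cm
Formula: V = pi * r^2 * h
r^2 = 62.41
V = pi * 62.41 * 13.4
V = 836.294 * pi
V = 2627.3
2627.3 cm^3


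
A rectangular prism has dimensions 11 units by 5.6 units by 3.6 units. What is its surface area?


Shape: rectangular prism
l = 11 units, w = 5.6 units, h = 3.6 units
Formula: SA = 2(lw + lh + wh)
lw = 61.6, lh = 39.6, wh = 20.16
lw + lh + wh = 121.36
SA = 2 * 121.36
SA = 242.72
242.72 units^2


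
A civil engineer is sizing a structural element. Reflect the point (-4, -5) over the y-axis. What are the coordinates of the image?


Transformation: reflection
Original point: (-4, -5)
Rule for reflection over the y-axis: (x, y) -> (-x, y)
Apply: (-4, -5) -> (4, -5)
(4, -5)


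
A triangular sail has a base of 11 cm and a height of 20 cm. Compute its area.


Shape: triangle
Base b = 11 cm, Height h = 20 cm
Formula: A = (1/2) * b * h
A = 0.5 * 11 * 20
A = 0.5 * 220
A = 110
110 cm^2


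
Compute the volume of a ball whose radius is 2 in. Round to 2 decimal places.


Shape: sphere
Radius r = 2 in
Formula: V = (4/3) * pi * r^3
r^3 = 8
(4/3) * 8 = 10.666667
V = 10.666667 * pi
V = 33.51
33.51 in^3


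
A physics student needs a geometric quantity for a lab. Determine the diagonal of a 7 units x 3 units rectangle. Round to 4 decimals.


Shape: rectangle (diagonal via Pythagoras)
Sides: 7 units and 3 units
Formula: d = sqrt(l^2 + w^2)
l^2 = 49, w^2 = 9
l^2 + w^2 = 58
d = sqrt(58)
d = 7.6158
7.6158 units


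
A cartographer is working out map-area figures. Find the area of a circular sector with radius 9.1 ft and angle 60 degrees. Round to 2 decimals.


Shape: circular sector
Radius r = 9.1 ft, Angle = 60 degrees
Formula: A = (angle/360) * pi * r^2
r^2 = 82.81
Fraction of circle = 60/360
A = (60/360) * pi * 82.81
A = 13.801667 * pi
A = 43.36
43.36 ft^2


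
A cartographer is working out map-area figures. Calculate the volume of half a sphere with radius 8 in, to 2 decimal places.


Shape: hemisphere (half of a sphere)
Radius r = 8 in
Formula: V = (1/2) * (4/3) * pi * r^3 = (2/3) * pi * r^3
r^3 = 512
(2/3) * 512 = 341.333333
V = 341.333333 * pi
V = 1072.33
1072.33 in^3


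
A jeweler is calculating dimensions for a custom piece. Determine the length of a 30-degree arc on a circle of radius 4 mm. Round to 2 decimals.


Shape: circular arc
Radius r = 4 mm, Angle = 30 degrees
Formula: L = (angle/360) * 2 * pi * r
2 * pi * r = 8 * pi
L = (30/360) * 8 * pi
L = 0.666667 * pi
L = 2.09
2.09 mm


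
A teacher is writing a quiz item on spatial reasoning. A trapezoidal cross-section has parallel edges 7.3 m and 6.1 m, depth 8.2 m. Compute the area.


Shape: trapezoid
Parallel sides a = 7.3 m, b = 6.1 m; Height h = 8.2 m
Formula: A = (a + b) * h / 2
a + b = 7.3 + 6.1 = 13.4
A = 13.4 * 8.2 / 2
A = 109.88 / 2
A = 54.94
54.94 m^2


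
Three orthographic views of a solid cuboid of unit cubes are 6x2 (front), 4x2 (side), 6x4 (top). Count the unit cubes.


Orthographic views of a solid rectangular block:
Front view 6 x 2 -> length = 6, height = 2
Side view 4 x 2 -> width = 4, height = 2 (consistent)
Top view 6 x 4 -> confirms length = 6, width = 4
The block is 6 x 4 x 2.
Total unit cubes = 6 * 4 * 2 = 48
48 unit cubes


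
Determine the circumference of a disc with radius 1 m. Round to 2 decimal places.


Shape: circle
Radius r = 1 m
Formula: C = 2 * pi * r
C = 2 * pi * 1
C = 2 * pi
C = 6.28
6.28 m


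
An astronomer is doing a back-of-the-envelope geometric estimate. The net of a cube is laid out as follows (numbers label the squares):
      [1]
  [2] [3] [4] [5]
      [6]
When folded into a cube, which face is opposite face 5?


Net: cross layout. Take square 3 as the base (bottom).
Fold the four squares in the horizontal row up around 3: 2 -> left, 4 -> right, 5 wraps to the top.
Fold 1 and 6 up from 3: 1 -> back, 6 -> front.
Opposite pairs are therefore: (1, 6), (2, 4), (3, 5).
Face 5 is opposite face 3.
face 3


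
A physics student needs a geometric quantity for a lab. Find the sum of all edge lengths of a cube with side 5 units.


Shape: cube
Side s = 5 units
A cube has 12 edges, all equal.
Formula: total edge length = 12 * s
Total = 12 * 5
Total = 60
60 units


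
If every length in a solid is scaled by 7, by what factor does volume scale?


Linear scale factor k = 7
Rule: under a linear scaling by k, volumes scale by k^3.
k^3 = 7 * 7 * 7
k^3 = 49 * 7
k^3 = 343
Volume scales by a factor of 343.
343 (dimensionless)


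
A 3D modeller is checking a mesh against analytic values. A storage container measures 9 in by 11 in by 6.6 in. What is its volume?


Shape: rectangular prism
l = 9 in, w = 11 in, h = 6.6 in
Formula: V = l * w * h
V = 9 * 11 * 6.6
V = 99 * 6.6
V = 653.4
653.4 in^3


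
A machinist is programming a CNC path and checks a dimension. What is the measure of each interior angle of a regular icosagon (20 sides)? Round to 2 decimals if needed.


Shape: regular icosagon (20 sides)
Formula: interior angle = (n - 2) * 180 / n
(n - 2) = 18
(n - 2) * 180 = 3240
angle = 3240 / 20
angle = 162
162 degrees


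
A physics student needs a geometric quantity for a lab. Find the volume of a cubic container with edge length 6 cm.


Shape: cube
Side s = 6 cm
Formula: V = s^3
V = 6 * 6 * 6
V = 36 * 6
V = 216
216 cm^3


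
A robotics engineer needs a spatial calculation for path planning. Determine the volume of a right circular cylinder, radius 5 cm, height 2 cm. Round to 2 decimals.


Shape: cylinder
Radius r = 5 cm, Height h = 2 cm
Formula: V = pi * r^2 * h
r^2 = 25
V = pi * 25 * 2
V = 50 * pi
V = 157.08
157.08 cm^3


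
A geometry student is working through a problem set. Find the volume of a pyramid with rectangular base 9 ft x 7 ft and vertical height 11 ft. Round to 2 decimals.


Shape: rectangular pyramid
Base: 9 ft x 7 ft, Height h = 11 ft
Formula: V = (1/3) * base_area * h
base_area = 9 * 7 = 63
base_area * h = 63 * 11 = 693
V = 693 / 3
V = 231
231 ft^3


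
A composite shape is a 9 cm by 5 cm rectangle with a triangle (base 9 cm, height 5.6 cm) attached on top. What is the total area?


Composite shape: rectangle + triangle
Rectangle area = 9 * 5 = 45
Triangle area = 0.5 * 9 * 5.6 = 25.2
Total = 45 + 25.2
Total = 70.2
70.2 cm^2


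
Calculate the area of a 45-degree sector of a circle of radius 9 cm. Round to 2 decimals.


Shape: circular sector
Radius r = 9 cm, Angle = 45 degrees
Formula: A = (angle/360) * pi * r^2
r^2 = 81
Fraction of circle = 45/360
A = (45/360) * pi * 81
A = 10.125 * pi
A = 31.81
31.81 cm^2


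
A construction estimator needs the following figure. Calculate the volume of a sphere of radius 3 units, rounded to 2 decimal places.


Shape: sphere
Radius r = 3 units
Formula: V = (4/3) * pi * r^3
r^3 = 27
(4/3) * 27 = 36
V = 36 * pi
V = 113.1
113.1 units^3


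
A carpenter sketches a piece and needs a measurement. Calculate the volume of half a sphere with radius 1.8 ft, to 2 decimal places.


Shape: hemisphere (half of a sphere)
Radius r = 1.8 ft
Formula: V = (1/2) * (4/3) * pi * r^3 = (2/3) * pi * r^3
r^3 = 5.832
(2/3) * 5.832 = 3.888
V = 3.888 * pi
V = 12.21
12.21 ft^3


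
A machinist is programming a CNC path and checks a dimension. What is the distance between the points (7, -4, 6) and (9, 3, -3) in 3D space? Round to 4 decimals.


3D distance between two points
P1 = (7, -4, 6), P2 = (9, 3, -3)
Formula: d = sqrt((x2-x1)^2 + (y2-y1)^2 + (z2-z1)^2)
dx = 9 - 7 = 2
dy = 3 - -4 = 7
dz = -3 - 6 = -9
dx^2 + dy^2 + dz^2 = 4 + 49 + 81 = 134
d = sqrt(134)
d = 11.5758
11.5758 units


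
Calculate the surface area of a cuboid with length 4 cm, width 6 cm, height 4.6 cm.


Shape: rectangular prism
l = 4 cm, w = 6 cm, h = 4.6 cm
Formula: SA = 2(lw + lh + wh)
lw = 24, lh = 18.4, wh = 27.6
lw + lh + wh = 70
SA = 2 * 70
SA = 140
140 cm^2


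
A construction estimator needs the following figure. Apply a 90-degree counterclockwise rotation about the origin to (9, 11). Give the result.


Transformation: rotation about the origin
Original point: (9, 11)
Rule for 90 deg counterclockwise: (x, y) -> (-y, x)
Apply: (9, 11) -> (-11, 9)
(-11, 9)


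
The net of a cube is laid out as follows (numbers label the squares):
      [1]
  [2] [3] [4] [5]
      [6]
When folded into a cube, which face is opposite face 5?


Net: cross layout. Take square 3 as the base (bottom).
Fold the four squares in the horizontal row up around 3: 2 -> left, 4 -> right, 5 wraps to the top.
Fold 1 and 6 up from 3: 1 -> back, 6 -> front.
Opposite pairs are therefore: (1, 6), (2, 4), (3, 5).
Face 5 is opposite face 3.
face 3


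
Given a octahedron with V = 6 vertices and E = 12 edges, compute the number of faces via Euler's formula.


Polyhedron: octahedron
Euler's formula for convex polyhedra: V - E + F = 2
Given: V = 6 vertices and E = 12 edges
Solve for F:
F = 2 + E - V = 2 + 12 - 6 = 8
8 faces


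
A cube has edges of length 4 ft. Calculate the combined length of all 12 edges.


Shape: cube
Side s = 4 ft
A cube has 12 edges, all equal.
Formula: total edge length = 12 * s
Total = 12 * 4
Total = 48
48 ft


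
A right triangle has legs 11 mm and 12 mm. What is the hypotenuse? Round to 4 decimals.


Shape: right triangle
Legs a = 11 mm, b = 12 mm
Formula: c = sqrt(a^2 + b^2)
a^2 = 121, b^2 = 144
a^2 + b^2 = 265
c = sqrt(265)
c = 16.2788
16.2788 mm


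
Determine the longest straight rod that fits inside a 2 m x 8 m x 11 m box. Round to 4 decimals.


Shape: rectangular box (space diagonal)
l = 2 m, w = 8 m, h = 11 m
Visualize: the diagonal of the base, then a right triangle with that diagonal and the height.
Formula: d = sqrt(l^2 + w^2 + h^2)
l^2 + w^2 + h^2 = 4 + 64 + 121 = 189
d = sqrt(189)
d = 13.7477
13.7477 m


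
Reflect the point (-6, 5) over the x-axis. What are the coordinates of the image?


Transformation: reflection
Original point: (-6, 5)
Rule for reflection over the x-axis: (x, y) -> (x, -y)
Apply: (-6, 5) -> (-6, -5)
(-6, -5)


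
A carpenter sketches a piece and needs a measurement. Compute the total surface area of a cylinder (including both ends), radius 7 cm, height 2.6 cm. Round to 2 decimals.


Shape: closed cylinder
Radius r = 7 cm, Height h = 2.6 cm
Formula: SA = 2*pi*r^2 + 2*pi*r*h = 2*pi*r*(r + h)
r + h = 9.6
2 * r * (r + h) = 2 * 7 * 9.6 = 134.4
SA = 134.4 * pi
SA = 422.23
422.23 cm^2


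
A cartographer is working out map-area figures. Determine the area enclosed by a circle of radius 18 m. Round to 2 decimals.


Shape: circle
Radius r = 18 m
Formula: A = pi * r^2
r^2 = 18^2 = 324
A = pi * 324
A = 1017.88
1017.88 m^2


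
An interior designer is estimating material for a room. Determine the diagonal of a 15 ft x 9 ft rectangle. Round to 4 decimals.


Shape: rectangle (diagonal via Pythagoras)
Sides: 15 ft and 9 ft
Formula: d = sqrt(l^2 + w^2)
l^2 = 225, w^2 = 81
l^2 + w^2 = 306
d = sqrt(306)
d = 17.4929
17.4929 ft


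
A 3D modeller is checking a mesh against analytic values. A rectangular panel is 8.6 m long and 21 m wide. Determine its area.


Shape: rectangle
Length l = 8.6 m, Width w = 21 m
Formula: A = l * w
A = 8.6 * 21
A = 180.6
180.6 m^2


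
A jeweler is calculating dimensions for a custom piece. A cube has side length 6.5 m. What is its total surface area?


Shape: cube
Side s = 6.5 m
A cube has 6 square faces.
Formula: SA = 6 * s^2
s^2 = 42.25
SA = 6 * 42.25
SA = 253.5
253.5 m^2


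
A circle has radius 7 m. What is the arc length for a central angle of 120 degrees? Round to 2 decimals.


Shape: circular arc
Radius r = 7 m, Angle = 120 degrees
Formula: L = (angle/360) * 2 * pi * r
2 * pi * r = 14 * pi
L = (120/360) * 14 * pi
L = 4.666667 * pi
L = 14.66
14.66 m


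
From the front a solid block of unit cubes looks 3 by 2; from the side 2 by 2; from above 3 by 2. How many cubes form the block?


Orthographic views of a solid rectangular block:
Front view 3 x 2 -> length = 3, height = 2
Side view 2 x 2 -> width = 2, height = 2 (consistent)
Top view 3 x 2 -> confirms length = 3, width = 2
The block is 3 x 2 x 2.
Total unit cubes = 3 * 2 * 2 = 12
12 unit cubes


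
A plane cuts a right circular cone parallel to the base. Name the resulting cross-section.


Solid: right circular cone
Cutting plane: parallel to the base
Visualize the intersection of the plane with the solid's surface.
The boundary of the cut region is a circle.
circle


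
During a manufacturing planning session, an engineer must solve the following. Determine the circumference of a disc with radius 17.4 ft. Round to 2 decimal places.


Shape: circle
Radius r = 17.4 ft
Formula: C = 2 * pi * r
C = 2 * pi * 17.4
C = 34.8 * pi
C = 109.33
109.33 ft


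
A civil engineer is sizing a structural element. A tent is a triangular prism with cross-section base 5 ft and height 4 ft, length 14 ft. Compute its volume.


Shape: triangular prism
Triangle base = 5 ft, triangle height = 4 ft, prism length L = 14 ft
Formula: V = (1/2 * b * h_tri) * L
Cross-section area = 0.5 * 5 * 4 = 10
V = 10 * 14
V = 140
140 ft^3


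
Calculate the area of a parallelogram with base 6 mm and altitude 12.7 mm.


Shape: parallelogram
Base b = 6 mm, Height h = 12.7 mm
Formula: A = b * h
A = 6 * 12.7
A = 76.2
76.2 mm^2


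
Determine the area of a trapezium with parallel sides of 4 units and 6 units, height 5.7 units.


Shape: trapezoid
Parallel sides a = 4 units, b = 6 units; Height h = 5.7 units
Formula: A = (a + b) * h / 2
a + b = 4 + 6 = 10
A = 10 * 5.7 / 2
A = 57 / 2
A = 28.5
28.5 units^2


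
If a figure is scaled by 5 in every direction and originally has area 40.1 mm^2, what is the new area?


Linear scale factor k = 5
Original area = 40.1 mm^2
Rule: under a linear scaling by k, areas scale by k^2.
k^2 = 5^2 = 25
New area = 40.1 * 25
New area = 1002.5
1002.5 mm^2


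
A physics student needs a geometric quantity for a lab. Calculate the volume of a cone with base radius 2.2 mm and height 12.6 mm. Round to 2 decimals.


Shape: cone
Radius r = 2.2 mm, Height h = 12.6 mm
Formula: V = (1/3) * pi * r^2 * h
r^2 = 4.84
pi * r^2 * h = pi * 4.84 * 12.6 = 60.984 * pi
V = 60.984 * pi / 3
V = 63.86
63.86 mm^3


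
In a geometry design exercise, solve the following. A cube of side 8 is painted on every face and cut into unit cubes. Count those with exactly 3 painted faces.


Large cube: 8 x 8 x 8, cut into unit cubes.
Cubes with 3 painted faces are at the corners. A cube always has 8 corners.
Count = 8
8 unit cubes


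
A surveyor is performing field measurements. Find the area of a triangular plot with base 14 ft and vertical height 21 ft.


Shape: triangle
Base b = 14 ft, Height h = 21 ft
Formula: A = (1/2) * b * h
A = 0.5 * 14 * 21
A = 0.5 * 294
A = 147
147 ft^2


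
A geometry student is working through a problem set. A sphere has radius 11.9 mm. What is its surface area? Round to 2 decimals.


Shape: sphere
Radius r = 11.9 mm
Formula: SA = 4 * pi * r^2
r^2 = 141.61
SA = 4 * pi * 141.61
SA = 566.44 * pi
SA = 1779.52
1779.52 mm^2


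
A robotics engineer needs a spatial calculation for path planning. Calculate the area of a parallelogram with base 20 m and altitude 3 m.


Shape: parallelogram
Base b = 20 m, Height h = 3 m
Formula: A = b * h
A = 20 * 3
A = 60
60 m^2


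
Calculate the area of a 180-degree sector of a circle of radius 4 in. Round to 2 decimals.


Shape: circular sector
Radius r = 4 in, Angle = 180 degrees
Formula: A = (angle/360) * pi * r^2
r^2 = 16
Fraction of circle = 180/360
A = (180/360) * pi * 16
A = 8 * pi
A = 25.13
25.13 in^2


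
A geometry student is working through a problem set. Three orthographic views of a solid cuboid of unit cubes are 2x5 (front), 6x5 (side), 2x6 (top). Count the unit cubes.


Orthographic views of a solid rectangular block:
Front view 2 x 5 -> length = 2, height = 5
Side view 6 x 5 -> width = 6, height = 5 (consistent)
Top view 2 x 6 -> confirms length = 2, width = 6
The block is 2 x 6 x 5.
Total unit cubes = 2 * 6 * 5 = 60
60 unit cubes


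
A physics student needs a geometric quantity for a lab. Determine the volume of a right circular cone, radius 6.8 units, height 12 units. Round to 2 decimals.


Shape: cone
Radius r = 6.8 units, Height h = 12 units
Formula: V = (1/3) * pi * r^2 * h
r^2 = 46.24
pi * r^2 * h = pi * 46.24 * 12 = 554.88 * pi
V = 554.88 * pi / 3
V = 581.07
581.07 units^3


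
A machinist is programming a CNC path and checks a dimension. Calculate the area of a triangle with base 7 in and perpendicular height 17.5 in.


Shape: triangle
Base b = 7 in, Height h = 17.5 in
Formula: A = (1/2) * b * h
A = 0.5 * 7 * 17.5
A = 0.5 * 122.5
A = 61.25
61.25 in^2


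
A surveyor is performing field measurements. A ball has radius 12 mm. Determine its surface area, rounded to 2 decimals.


Shape: sphere
Radius r = 12 mm
Formula: SA = 4 * pi * r^2
r^2 = 144
SA = 4 * pi * 144
SA = 576 * pi
SA = 1809.56
1809.56 mm^2


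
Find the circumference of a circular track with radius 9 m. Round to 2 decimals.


Shape: circle
Radius r = 9 m
Formula: C = 2 * pi * r
C = 2 * pi * 9
C = 18 * pi
C = 56.55
56.55 m


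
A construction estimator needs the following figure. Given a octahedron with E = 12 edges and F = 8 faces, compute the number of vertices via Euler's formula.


Polyhedron: octahedron
Euler's formula for convex polyhedra: V - E + F = 2
Given: E = 12 edges and F = 8 faces
Solve for V:
V = 2 + E - F = 2 + 12 - 8 = 6
6 vertices


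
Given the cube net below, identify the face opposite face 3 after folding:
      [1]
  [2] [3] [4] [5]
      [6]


Net: cross layout. Take square 3 as the base (bottom).
Fold the four squares in the horizontal row up around 3: 2 -> left, 4 -> right, 5 wraps to the top.
Fold 1 and 6 up from 3: 1 -> back, 6 -> front.
Opposite pairs are therefore: (1, 6), (2, 4), (3, 5).
Face 3 is opposite face 5.
face 5


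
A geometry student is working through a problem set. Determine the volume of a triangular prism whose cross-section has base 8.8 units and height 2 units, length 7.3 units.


Shape: triangular prism
Triangle base = 8.8 units, triangle height = 2 units, prism length L = 7.3 units
Formula: V = (1/2 * b * h_tri) * L
Cross-section area = 0.5 * 8.8 * 2 = 8.8
V = 8.8 * 7.3
V = 64.24
64.24 units^3


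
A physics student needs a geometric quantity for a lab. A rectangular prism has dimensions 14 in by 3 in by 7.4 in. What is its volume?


Shape: rectangular prism
l = 14 in, w = 3 in, h = 7.4 in
Formula: V = l * w * h
V = 14 * 3 * 7.4
V = 42 * 7.4
V = 310.8
310.8 in^3


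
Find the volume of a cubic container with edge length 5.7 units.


Shape: cube
Side s = 5.7 units
Formula: V = s^3
V = 5.7 * 5.7 * 5.7
V = 32.49 * 5.7
V = 185.193
185.193 units^3


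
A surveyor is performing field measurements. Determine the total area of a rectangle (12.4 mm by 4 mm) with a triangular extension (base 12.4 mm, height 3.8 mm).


Composite shape: rectangle + triangle
Rectangle area = 12.4 * 4 = 49.6
Triangle area = 0.5 * 12.4 * 3.8 = 23.56
Total = 49.6 + 23.56
Total = 73.16
73.16 mm^2


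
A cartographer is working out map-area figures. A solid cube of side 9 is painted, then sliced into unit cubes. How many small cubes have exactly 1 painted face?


Large cube: 9 x 9 x 9, cut into unit cubes.
n = 9, so n - 2 = 7
Cubes with 1 painted face lie in the interior of each face.
A cube has 6 faces; each contributes (n - 2)^2 = 49 such cubes.
Count = 6 * 49 = 294
294 unit cubes


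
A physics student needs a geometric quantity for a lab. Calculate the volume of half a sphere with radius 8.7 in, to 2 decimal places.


Shape: hemisphere (half of a sphere)
Radius r = 8.7 in
Formula: V = (1/2) * (4/3) * pi * r^3 = (2/3) * pi * r^3
r^3 = 658.503
(2/3) * 658.503 = 439.002
V = 439.002 * pi
V = 1379.17
1379.17 in^3


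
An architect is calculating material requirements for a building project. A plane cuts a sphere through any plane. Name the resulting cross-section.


Solid: sphere
Cutting plane: through any plane
Visualize the intersection of the plane with the solid's surface.
The boundary of the cut region is a circle.
circle


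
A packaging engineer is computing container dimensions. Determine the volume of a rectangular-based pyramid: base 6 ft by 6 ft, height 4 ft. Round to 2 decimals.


Shape: rectangular pyramid
Base: 6 ft x 6 ft, Height h = 4 ft
Formula: V = (1/3) * base_area * h
base_area = 6 * 6 = 36
base_area * h = 36 * 4 = 144
V = 144 / 3
V = 48
48 ft^3


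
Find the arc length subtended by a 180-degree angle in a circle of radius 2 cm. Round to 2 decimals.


Shape: circular arc
Radius r = 2 cm, Angle = 180 degrees
Formula: L = (angle/360) * 2 * pi * r
2 * pi * r = 4 * pi
L = (180/360) * 4 * pi
L = 2 * pi
L = 6.28
6.28 cm


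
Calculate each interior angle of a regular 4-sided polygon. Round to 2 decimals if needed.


Shape: regular square (4 sides)
Formula: interior angle = (n - 2) * 180 / n
(n - 2) = 2
(n - 2) * 180 = 360
angle = 360 / 4
angle = 90
90 degrees


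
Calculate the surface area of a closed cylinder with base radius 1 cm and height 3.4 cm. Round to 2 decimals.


Shape: closed cylinder
Radius r = 1 cm, Height h = 3.4 cm
Formula: SA = 2*pi*r^2 + 2*pi*r*h = 2*pi*r*(r + h)
r + h = 4.4
2 * r * (r + h) = 2 * 1 * 4.4 = 8.8
SA = 8.8 * pi
SA = 27.65
27.65 cm^2


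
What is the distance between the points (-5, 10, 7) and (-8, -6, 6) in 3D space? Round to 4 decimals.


3D distance between two points
P1 = (-5, 10, 7), P2 = (-8, -6, 6)
Formula: d = sqrt((x2-x1)^2 + (y2-y1)^2 + (z2-z1)^2)
dx = -8 - -5 = -3
dy = -6 - 10 = -16
dz = 6 - 7 = -1
dx^2 + dy^2 + dz^2 = 9 + 256 + 1 = 266
d = sqrt(266)
d = 16.3095
16.3095 units


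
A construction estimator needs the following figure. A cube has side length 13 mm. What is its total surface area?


Shape: cube
Side s = 13 mm
A cube has 6 square faces.
Formula: SA = 6 * s^2
s^2 = 169
SA = 6 * 169
SA = 1014
1014 mm^2


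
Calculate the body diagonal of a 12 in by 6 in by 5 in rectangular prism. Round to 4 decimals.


Shape: rectangular box (space diagonal)
l = 12 in, w = 6 in, h = 5 in
Visualize: the diagonal of the base, then a right triangle with that diagonal and the height.
Formula: d = sqrt(l^2 + w^2 + h^2)
l^2 + w^2 + h^2 = 144 + 36 + 25 = 205
d = sqrt(205)
d = 14.3178
14.3178 in


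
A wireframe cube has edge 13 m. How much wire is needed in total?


Shape: cube
Side s = 13 m
A cube has 12 edges, all equal.
Formula: total edge length = 12 * s
Total = 12 * 13
Total = 156
156 m


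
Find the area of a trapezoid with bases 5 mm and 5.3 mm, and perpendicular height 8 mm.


Shape: trapezoid
Parallel sides a = 5 mm, b = 5.3 mm; Height h = 8 mm
Formula: A = (a + b) * h / 2
a + b = 5 + 5.3 = 10.3
A = 10.3 * 8 / 2
A = 82.4 / 2
A = 41.2
41.2 mm^2


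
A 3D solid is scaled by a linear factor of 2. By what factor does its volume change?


Linear scale factor k = 2
Rule: under a linear scaling by k, volumes scale by k^3.
k^3 = 2 * 2 * 2
k^3 = 4 * 2
k^3 = 8
Volume scales by a factor of 8.
8 (dimensionless)


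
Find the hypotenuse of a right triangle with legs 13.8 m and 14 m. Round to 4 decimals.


Shape: right triangle
Legs a = 13.8 m, b = 14 m
Formula: c = sqrt(a^2 + b^2)
a^2 = 190.44, b^2 = 196
a^2 + b^2 = 386.44
c = sqrt(386.44)
c = 19.6581
19.6581 m


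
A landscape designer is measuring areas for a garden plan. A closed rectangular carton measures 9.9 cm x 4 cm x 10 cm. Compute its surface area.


Shape: rectangular prism
l = 9.9 cm, w = 4 cm, h = 10 cm
Formula: SA = 2(lw + lh + wh)
lw = 39.6, lh = 99, wh = 40
lw + lh + wh = 178.6
SA = 2 * 178.6
SA = 357.2
357.2 cm^2


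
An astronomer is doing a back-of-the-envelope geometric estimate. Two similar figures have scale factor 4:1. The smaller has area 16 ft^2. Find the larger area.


Linear scale factor k = 4
Original area = 16 ft^2
Rule: under a linear scaling by k, areas scale by k^2.
k^2 = 4^2 = 16
New area = 16 * 16
New area = 256
256 ft^2


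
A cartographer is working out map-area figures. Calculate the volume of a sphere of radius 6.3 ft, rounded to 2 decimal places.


Shape: sphere
Radius r = 6.3 ft
Formula: V = (4/3) * pi * r^3
r^3 = 250.047
(4/3) * 250.047 = 333.396
V = 333.396 * pi
V = 1047.39
1047.39 ft^3


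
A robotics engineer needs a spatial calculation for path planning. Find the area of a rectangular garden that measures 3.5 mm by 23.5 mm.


Shape: rectangle
Length l = 3.5 mm, Width w = 23.5 mm
Formula: A = l * w
A = 3.5 * 23.5
A = 82.25
82.25 mm^2
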